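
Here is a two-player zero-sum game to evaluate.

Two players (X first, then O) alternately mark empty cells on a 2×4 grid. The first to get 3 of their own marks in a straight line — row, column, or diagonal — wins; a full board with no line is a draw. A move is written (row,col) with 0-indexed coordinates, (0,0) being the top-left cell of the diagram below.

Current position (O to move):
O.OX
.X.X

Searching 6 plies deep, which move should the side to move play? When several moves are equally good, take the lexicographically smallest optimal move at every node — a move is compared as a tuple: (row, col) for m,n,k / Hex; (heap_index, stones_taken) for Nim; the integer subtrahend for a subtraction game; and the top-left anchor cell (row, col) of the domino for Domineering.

O's best at [O.OX/.X.X]: (0,1)

p1 O@[O.OX/.X.X]: (0,1)[OOOX/.X.X]+1* (1,0)[O.OX/OX.X]-1 (1,2)[O.OX/.XOX]+0
p2 X@[OOOX/.X.X] terminal -1; root [O.OX/.X.X] d6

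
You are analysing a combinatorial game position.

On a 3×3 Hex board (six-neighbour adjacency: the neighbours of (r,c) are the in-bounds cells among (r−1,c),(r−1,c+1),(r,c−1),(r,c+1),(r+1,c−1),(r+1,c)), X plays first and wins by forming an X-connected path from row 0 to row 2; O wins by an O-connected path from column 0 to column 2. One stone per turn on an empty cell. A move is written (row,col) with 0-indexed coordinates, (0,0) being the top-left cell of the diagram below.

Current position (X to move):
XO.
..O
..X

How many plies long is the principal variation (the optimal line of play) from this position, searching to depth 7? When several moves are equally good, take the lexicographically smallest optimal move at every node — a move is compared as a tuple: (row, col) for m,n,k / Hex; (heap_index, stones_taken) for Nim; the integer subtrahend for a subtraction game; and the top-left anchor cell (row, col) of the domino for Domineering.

[XO./..O/..X] X move#1: (0,2):-1/XOX/..O/..X, (1,0):-1/XO./X.O/..X, (1,1):+1/XO./.XO/..X*, (2,0):-1/XO./..O/X.X, (2,1):-1/XO./..O/.XX
[XO./.XO/..X] O move#2: (0,2):-1/XOO/.XO/..X*, (1,0):-1/XO./OXO/..X, (2,0):-1/XO./.XO/O.X, (2,1):-1/XO./.XO/.OX
[XOO/.XO/..X] X move#3: (1,0):+1/XOO/XXO/..X*, (2,0):-1/XOO/.XO/X.X, (2,1):-1/XOO/.XO/.XX
[XOO/XXO/..X] O move#4: (2,0):-1/XOO/XXO/O.X*, (2,1):-1/XOO/XXO/.OX
[XOO/XXO/O.X] X move#5: (2,1):+1/XOO/XXO/OXX*
[XOO/XXO/OXX] end (terminal -1, O#6); searched XO./..O/..X to 7

PV length from [XO./..O/..X]: 5 plies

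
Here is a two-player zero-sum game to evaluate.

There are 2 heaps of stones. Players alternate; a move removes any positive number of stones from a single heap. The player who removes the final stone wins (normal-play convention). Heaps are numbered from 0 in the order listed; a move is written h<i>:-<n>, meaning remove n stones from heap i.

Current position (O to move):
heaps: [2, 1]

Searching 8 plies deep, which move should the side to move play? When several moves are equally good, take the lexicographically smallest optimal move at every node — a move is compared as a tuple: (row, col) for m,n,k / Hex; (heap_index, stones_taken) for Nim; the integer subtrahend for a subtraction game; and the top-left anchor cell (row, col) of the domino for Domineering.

O's best at [(2,1)]: h0:-1

p1 O@[(2,1)]: h0:-1[(1,1)]+1* h0:-2[(0,1)]-1 h1:-1[(2,0)]-1
p2 X@[(1,1)]: h0:-1[(0,1)]-1* h1:-1[(1,0)]-1
p3 O@[(0,1)]: h1:-1[(0,0)]+1*
p4 X@[(0,0)] terminal -1; root [(2,1)] d8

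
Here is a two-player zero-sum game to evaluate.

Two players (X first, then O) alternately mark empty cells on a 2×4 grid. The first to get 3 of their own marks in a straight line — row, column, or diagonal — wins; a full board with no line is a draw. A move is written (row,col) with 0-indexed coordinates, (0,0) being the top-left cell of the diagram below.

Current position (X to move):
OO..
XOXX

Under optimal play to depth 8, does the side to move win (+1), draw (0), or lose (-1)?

value(OO../XOXX, X) = 0

ply 1, X at OO../XOXX | (0,2)=+0→OOX./XOXX*; (0,3)=-1→OO.X/XOXX
ply 2, O at OOX./XOXX | (0,3)=+0→OOXO/XOXX*
ply 3: OOXO/XOXX is terminal +0 (X); from OO../XOXX depth 8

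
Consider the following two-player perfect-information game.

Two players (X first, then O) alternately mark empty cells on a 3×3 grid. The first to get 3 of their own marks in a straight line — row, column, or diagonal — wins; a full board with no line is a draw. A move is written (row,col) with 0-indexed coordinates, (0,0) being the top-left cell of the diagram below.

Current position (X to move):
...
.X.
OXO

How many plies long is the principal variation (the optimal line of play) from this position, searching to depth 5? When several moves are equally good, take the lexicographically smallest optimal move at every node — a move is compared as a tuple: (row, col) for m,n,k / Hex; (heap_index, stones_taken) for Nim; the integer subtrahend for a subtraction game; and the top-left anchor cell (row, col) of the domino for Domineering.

PV length from [.../.X./OXO]: 1 ply

[.../.X./OXO] X move#1: (0,0):+0/X../.X./OXO, (0,1):+1/.X./.X./OXO*, (0,2):+0/..X/.X./OXO, (1,0):+1/.../XX./OXO, (1,2):+1/.../.XX/OXO
[.X./.X./OXO] end (terminal -1, O#2); searched .../.X./OXO to 5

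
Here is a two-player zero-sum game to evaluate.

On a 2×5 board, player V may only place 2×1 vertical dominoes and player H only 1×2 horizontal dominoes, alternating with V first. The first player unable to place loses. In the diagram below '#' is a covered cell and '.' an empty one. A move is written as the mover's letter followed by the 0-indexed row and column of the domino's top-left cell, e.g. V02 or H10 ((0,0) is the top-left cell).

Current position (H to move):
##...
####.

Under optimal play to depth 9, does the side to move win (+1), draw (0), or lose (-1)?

[##.../####.] H move#1: H02:-1/####./####., H03:+1/##.##/####.*
[##.##/####.] end (terminal -1, V#2); searched ##.../####. to 9

value(##.../####., H) = +1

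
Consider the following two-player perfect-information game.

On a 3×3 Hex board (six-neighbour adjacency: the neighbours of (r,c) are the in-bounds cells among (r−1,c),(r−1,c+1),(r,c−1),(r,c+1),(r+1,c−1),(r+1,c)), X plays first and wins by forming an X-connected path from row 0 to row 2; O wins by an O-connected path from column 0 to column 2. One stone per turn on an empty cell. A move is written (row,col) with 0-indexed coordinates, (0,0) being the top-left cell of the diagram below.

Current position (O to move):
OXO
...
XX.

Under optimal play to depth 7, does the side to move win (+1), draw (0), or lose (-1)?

p1 O@[OXO/.../XX.]: (1,0)[OXO/O../XX.]-1* (1,1)[OXO/.O./XX.]-1 (1,2)[OXO/..O/XX.]-1 (2,2)[OXO/.../XXO]-1
p2 X@[OXO/O../XX.]: (1,1)[OXO/OX./XX.]+1* (1,2)[OXO/O.X/XX.]-1 (2,2)[OXO/O../XXX]-1
p3 O@[OXO/OX./XX.] terminal -1; root [OXO/.../XX.] d7

value(OXO/.../XX., O) = -1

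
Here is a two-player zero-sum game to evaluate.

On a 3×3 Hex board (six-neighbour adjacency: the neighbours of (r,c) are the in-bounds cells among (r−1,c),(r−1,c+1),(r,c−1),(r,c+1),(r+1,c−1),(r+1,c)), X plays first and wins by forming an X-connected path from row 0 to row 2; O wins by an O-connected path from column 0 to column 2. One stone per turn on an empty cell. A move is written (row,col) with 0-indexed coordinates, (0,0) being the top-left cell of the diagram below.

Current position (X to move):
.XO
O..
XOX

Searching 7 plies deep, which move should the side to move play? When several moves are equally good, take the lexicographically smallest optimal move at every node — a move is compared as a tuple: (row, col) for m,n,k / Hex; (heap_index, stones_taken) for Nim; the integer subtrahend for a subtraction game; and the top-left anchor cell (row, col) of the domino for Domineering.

X's best at [.XO/O../XOX]: (1,1)

ply 1, X at .XO/O../XOX | (0,0)=-1→XXO/O../XOX; (1,1)=+1→.XO/OX./XOX*; (1,2)=-1→.XO/O.X/XOX
ply 2: .XO/OX./XOX is terminal -1 (O); from .XO/O../XOX depth 7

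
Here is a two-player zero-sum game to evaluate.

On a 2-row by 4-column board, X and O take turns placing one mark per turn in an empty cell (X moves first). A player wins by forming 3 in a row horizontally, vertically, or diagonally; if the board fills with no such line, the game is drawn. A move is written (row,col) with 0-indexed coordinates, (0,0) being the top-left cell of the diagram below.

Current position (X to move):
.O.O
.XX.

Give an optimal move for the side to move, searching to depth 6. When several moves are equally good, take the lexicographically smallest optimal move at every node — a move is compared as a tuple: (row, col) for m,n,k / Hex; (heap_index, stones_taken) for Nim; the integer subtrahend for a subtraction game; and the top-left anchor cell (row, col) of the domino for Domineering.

[.O.O/.XX.] X move#1: (0,0):-1/XO.O/.XX., (0,2):+1/.OXO/.XX.*, (1,0):+1/.O.O/XXX., (1,3):+1/.O.O/.XXX
[.OXO/.XX.] O move#2: (0,0):-1/OOXO/.XX.*, (1,0):-1/.OXO/OXX., (1,3):-1/.OXO/.XXO
[OOXO/.XX.] X move#3: (1,0):+1/OOXO/XXX.*, (1,3):+1/OOXO/.XXX
[OOXO/XXX.] end (terminal -1, O#4); searched .O.O/.XX. to 6

X's best at [.O.O/.XX.]: (0,2)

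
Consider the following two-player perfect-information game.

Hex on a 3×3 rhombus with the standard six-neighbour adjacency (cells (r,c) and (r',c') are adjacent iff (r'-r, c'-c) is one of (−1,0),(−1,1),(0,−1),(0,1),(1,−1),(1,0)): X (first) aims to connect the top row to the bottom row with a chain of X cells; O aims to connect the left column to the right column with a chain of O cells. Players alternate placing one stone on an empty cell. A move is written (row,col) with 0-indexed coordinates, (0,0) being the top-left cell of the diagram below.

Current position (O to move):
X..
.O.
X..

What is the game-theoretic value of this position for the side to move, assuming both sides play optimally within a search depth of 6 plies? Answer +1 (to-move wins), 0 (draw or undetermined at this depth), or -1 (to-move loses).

p1 O@[X../.O./X..]: (0,1)[XO./.O./X..]-1 (0,2)[X.O/.O./X..]-1 (1,0)[X../OO./X..]+1* (1,2)[X../.OO/X..]-1 (2,1)[X../.O./XO.]-1 (2,2)[X../.O./X.O]-1
p2 X@[X../OO./X..]: (0,1)[XX./OO./X..]-1* (0,2)[X.X/OO./X..]-1 (1,2)[X../OOX/X..]-1 (2,1)[X../OO./XX.]-1 (2,2)[X../OO./X.X]-1
p3 O@[XX./OO./X..]: (0,2)[XXO/OO./X..]+1* (1,2)[XX./OOO/X..]+1 (2,1)[XX./OO./XO.]+1 (2,2)[XX./OO./X.O]+1
p4 X@[XXO/OO./X..] terminal -1; root [X../.O./X..] d6

value(X../.O./X.., O) = +1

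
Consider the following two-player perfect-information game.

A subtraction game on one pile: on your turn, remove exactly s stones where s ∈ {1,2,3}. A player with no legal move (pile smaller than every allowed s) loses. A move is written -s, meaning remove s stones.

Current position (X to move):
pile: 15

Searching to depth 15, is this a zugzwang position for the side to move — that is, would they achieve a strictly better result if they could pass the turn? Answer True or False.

[15] X move#1: -1:-1/14, -2:-1/13, -3:+1/12*
[12] O move#2: -1:-1/11*, -2:-1/10, -3:-1/9
[11] X move#3: -1:-1/10, -2:-1/9, -3:+1/8*
[8] O move#4: -1:-1/7*, -2:-1/6, -3:-1/5
[7] X move#5: -1:-1/6, -2:-1/5, -3:+1/4*
[4] O move#6: -1:-1/3*, -2:-1/2, -3:-1/1
[3] X move#7: -1:-1/2, -2:-1/1, -3:+1/0*
[0] end (terminal -1, O#8); searched 15 to 15
pass branch (O moves first from the same position):
  | [15] O move#1: -1:-1/14, -2:-1/13, -3:+1/12*
  | [12] X move#2: -1:-1/11*, -2:-1/10, -3:-1/9
  | [11] O move#3: -1:-1/10, -2:-1/9, -3:+1/8*
  | [8] X move#4: -1:-1/7*, -2:-1/6, -3:-1/5
  | [7] O move#5: -1:-1/6, -2:-1/5, -3:+1/4*
  | [4] X move#6: -1:-1/3*, -2:-1/2, -3:-1/1
  | [3] O move#7: -1:-1/2, -2:-1/1, -3:+1/0*
  | [0] end (terminal -1, X#8); searched 15 to 15
X moving scores +1; X passing scores -1

zugzwang(15, X) = False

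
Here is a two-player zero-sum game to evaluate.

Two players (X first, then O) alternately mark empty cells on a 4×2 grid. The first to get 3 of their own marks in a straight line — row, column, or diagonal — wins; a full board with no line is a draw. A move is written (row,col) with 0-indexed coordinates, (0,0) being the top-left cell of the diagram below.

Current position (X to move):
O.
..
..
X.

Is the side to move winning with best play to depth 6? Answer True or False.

X winning at [O./../../X.]: False

ply 1, X at O./../../X. | (0,1)=+0→OX/../../X.*; (1,0)=+0→O./X./../X.; (1,1)=+0→O./.X/../X.; (2,0)=+0→O./../X./X.; (2,1)=+0→O./../.X/X.; (3,1)=+0→O./../../XX
ply 2, O at OX/../../X. | (1,0)=+0→OX/O./../X.*; (1,1)=+0→OX/.O/../X.; (2,0)=+0→OX/../O./X.; (2,1)=+0→OX/../.O/X.; (3,1)=+0→OX/../../XO
ply 3, X at OX/O./../X. | (1,1)=-1→OX/OX/../X.; (2,0)=+0→OX/O./X./X.*; (2,1)=-1→OX/O./.X/X.; (3,1)=-1→OX/O./../XX
ply 4, O at OX/O./X./X. | (1,1)=+0→OX/OO/X./X.*; (2,1)=+0→OX/O./XO/X.; (3,1)=+0→OX/O./X./XO
ply 5, X at OX/OO/X./X. | (2,1)=+0→OX/OO/XX/X.*; (3,1)=+0→OX/OO/X./XX
ply 6, O at OX/OO/XX/X. | (3,1)=+0→OX/OO/XX/XO*
ply 7: OX/OO/XX/XO is terminal +0 (X); from O./../../X. depth 6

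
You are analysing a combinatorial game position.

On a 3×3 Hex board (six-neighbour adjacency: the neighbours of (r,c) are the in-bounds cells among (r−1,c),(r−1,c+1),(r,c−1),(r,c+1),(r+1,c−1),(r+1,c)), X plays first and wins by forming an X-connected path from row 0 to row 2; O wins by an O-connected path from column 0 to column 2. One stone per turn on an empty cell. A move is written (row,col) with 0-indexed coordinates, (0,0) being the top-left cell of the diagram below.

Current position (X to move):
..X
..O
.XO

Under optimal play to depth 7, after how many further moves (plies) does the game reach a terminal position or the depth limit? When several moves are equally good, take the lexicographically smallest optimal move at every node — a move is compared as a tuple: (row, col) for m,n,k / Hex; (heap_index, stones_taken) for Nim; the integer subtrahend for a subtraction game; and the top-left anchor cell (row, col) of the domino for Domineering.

PV length from [..X/..O/.XO]: 5 plies

p1 X@[..X/..O/.XO]: (0,0)[X.X/..O/.XO]-1 (0,1)[.XX/..O/.XO]-1 (1,0)[..X/X.O/.XO]+1* (1,1)[..X/.XO/.XO]+1 (2,0)[..X/..O/XXO]+1
p2 O@[..X/X.O/.XO]: (0,0)[O.X/X.O/.XO]-1* (0,1)[.OX/X.O/.XO]-1 (1,1)[..X/XOO/.XO]-1 (2,0)[..X/X.O/OXO]-1
p3 X@[O.X/X.O/.XO]: (0,1)[OXX/X.O/.XO]+1* (1,1)[O.X/XXO/.XO]+1 (2,0)[O.X/X.O/XXO]+1
p4 O@[OXX/X.O/.XO]: (1,1)[OXX/XOO/.XO]-1* (2,0)[OXX/X.O/OXO]-1
p5 X@[OXX/XOO/.XO]: (2,0)[OXX/XOO/XXO]+1*
p6 O@[OXX/XOO/XXO] terminal -1; root [..X/..O/.XO] d7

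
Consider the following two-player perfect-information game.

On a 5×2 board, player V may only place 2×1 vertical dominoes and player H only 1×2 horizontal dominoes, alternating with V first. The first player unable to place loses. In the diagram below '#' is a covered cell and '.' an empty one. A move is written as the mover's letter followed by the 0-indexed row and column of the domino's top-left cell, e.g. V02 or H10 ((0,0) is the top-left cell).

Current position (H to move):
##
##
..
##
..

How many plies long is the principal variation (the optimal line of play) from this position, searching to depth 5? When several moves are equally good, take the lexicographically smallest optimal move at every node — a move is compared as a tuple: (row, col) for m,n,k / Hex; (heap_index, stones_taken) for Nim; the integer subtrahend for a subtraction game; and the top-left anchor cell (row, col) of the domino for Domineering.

p1 H@[##/##/../##/..]: H20[##/##/##/##/..]+1* H40[##/##/../##/##]+1
p2 V@[##/##/##/##/..] terminal -1; root [##/##/../##/..] d5

PV length from [##/##/../##/..]: 1 ply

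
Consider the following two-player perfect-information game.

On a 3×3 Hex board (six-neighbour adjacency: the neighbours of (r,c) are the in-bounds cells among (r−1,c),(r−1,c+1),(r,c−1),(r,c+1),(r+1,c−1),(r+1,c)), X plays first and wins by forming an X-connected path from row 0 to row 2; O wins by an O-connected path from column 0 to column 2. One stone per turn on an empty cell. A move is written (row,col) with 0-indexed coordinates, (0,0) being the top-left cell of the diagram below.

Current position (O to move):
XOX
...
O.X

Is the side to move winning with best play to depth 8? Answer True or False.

p1 O@[XOX/.../O.X]: (1,0)[XOX/O../O.X]-1 (1,1)[XOX/.O./O.X]-1 (1,2)[XOX/..O/O.X]+1* (2,1)[XOX/.../OOX]-1
p2 X@[XOX/..O/O.X]: (1,0)[XOX/X.O/O.X]-1* (1,1)[XOX/.XO/O.X]-1 (2,1)[XOX/..O/OXX]-1
p3 O@[XOX/X.O/O.X]: (1,1)[XOX/XOO/O.X]+1* (2,1)[XOX/X.O/OOX]+1
p4 X@[XOX/XOO/O.X] terminal -1; root [XOX/.../O.X] d8

O winning at [XOX/.../O.X]: True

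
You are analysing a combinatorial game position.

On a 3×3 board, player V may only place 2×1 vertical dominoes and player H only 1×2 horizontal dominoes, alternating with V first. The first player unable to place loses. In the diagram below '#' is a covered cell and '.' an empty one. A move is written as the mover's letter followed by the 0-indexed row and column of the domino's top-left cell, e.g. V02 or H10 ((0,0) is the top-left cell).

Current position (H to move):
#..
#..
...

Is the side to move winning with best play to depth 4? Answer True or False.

H winning at [#../#../...]: True

ply 1, H at #../#../... | H01=-1→###/#../...; H11=+1→#../###/...*; H20=-1→#../#../##.; H21=-1→#../#../.##
ply 2: #../###/... is terminal -1 (V); from #../#../... depth 4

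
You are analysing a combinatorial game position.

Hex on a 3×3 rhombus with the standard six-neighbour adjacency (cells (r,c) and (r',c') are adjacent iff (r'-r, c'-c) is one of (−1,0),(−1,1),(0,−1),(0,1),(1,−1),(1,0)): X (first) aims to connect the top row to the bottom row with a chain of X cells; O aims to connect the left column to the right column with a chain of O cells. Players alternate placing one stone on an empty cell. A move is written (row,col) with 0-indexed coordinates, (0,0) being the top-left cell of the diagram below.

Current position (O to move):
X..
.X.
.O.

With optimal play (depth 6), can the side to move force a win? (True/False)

p1 O@[X../.X./.O.]: (0,1)[XO./.X./.O.]-1 (0,2)[X.O/.X./.O.]-1 (1,0)[X../OX./.O.]-1 (1,2)[X../.XO/.O.]-1 (2,0)[X../.X./OO.]+1* (2,2)[X../.X./.OO]-1
p2 X@[X../.X./OO.]: (0,1)[XX./.X./OO.]-1* (0,2)[X.X/.X./OO.]-1 (1,0)[X../XX./OO.]-1 (1,2)[X../.XX/OO.]-1 (2,2)[X../.X./OOX]-1
p3 O@[XX./.X./OO.]: (0,2)[XXO/.X./OO.]+1* (1,0)[XX./OX./OO.]+1 (1,2)[XX./.XO/OO.]+1 (2,2)[XX./.X./OOO]+1
p4 X@[XXO/.X./OO.]: (1,0)[XXO/XX./OO.]-1* (1,2)[XXO/.XX/OO.]-1 (2,2)[XXO/.X./OOX]-1
p5 O@[XXO/XX./OO.]: (1,2)[XXO/XXO/OO.]+1* (2,2)[XXO/XX./OOO]+1
p6 X@[XXO/XXO/OO.] terminal -1; root [X../.X./.O.] d6

O winning at [X../.X./.O.]: True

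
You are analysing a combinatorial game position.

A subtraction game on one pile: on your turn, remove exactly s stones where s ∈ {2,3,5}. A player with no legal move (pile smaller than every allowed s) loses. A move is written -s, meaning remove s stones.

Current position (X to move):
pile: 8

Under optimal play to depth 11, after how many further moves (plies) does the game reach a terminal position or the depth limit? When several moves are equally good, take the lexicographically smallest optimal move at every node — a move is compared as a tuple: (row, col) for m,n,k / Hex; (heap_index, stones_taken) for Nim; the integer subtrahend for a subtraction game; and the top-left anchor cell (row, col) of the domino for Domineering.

p1 X@[8]: -2[6]-1* -3[5]-1 -5[3]-1
p2 O@[6]: -2[4]-1 -3[3]-1 -5[1]+1*
p3 X@[1] terminal -1; root [8] d11

PV length from [8]: 2 plies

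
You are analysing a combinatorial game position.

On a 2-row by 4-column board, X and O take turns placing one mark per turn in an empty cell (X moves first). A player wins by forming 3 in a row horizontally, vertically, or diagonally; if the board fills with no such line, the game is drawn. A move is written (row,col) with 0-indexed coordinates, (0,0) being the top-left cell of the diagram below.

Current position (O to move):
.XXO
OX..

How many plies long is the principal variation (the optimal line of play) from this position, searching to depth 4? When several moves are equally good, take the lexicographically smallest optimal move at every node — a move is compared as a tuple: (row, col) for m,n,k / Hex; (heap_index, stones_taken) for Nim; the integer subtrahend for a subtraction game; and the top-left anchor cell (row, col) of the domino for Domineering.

PV length from [.XXO/OX..]: 3 plies

ply 1, O at .XXO/OX.. | (0,0)=+0→OXXO/OX..*; (1,2)=-1→.XXO/OXO.; (1,3)=-1→.XXO/OX.O
ply 2, X at OXXO/OX.. | (1,2)=+0→OXXO/OXX.*; (1,3)=+0→OXXO/OX.X
ply 3, O at OXXO/OXX. | (1,3)=+0→OXXO/OXXO*
ply 4: OXXO/OXXO is terminal +0 (X); from .XXO/OX.. depth 4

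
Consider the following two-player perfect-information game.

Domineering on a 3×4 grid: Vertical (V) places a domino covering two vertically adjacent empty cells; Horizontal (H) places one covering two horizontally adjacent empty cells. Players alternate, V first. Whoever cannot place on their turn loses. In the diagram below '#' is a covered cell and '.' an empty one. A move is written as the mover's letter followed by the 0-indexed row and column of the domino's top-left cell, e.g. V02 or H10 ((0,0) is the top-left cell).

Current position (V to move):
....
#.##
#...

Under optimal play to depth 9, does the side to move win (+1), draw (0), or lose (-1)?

value(..../#.##/#..., V) = -1

p1 V@[..../#.##/#...]: V01[.#../####/#...]-1* V11[..../####/##..]-1
p2 H@[.#../####/#...]: H02[.###/####/#...]+1* H21[.#../####/###.]+1 H22[.#../####/#.##]+1
p3 V@[.###/####/#...] terminal -1; root [..../#.##/#...] d9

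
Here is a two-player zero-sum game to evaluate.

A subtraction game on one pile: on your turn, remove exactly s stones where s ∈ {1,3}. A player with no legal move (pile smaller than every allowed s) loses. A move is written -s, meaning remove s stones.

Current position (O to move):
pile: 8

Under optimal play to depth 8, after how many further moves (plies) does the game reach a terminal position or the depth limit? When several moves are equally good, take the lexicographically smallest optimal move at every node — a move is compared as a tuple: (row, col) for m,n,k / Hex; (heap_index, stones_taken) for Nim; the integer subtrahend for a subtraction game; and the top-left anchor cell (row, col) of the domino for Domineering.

[8] O move#1: -1:-1/7*, -3:-1/5
[7] X move#2: -1:+1/6*, -3:+1/4
[6] O move#3: -1:-1/5*, -3:-1/3
[5] X move#4: -1:+1/4*, -3:+1/2
[4] O move#5: -1:-1/3*, -3:-1/1
[3] X move#6: -1:+1/2*, -3:+1/0
[2] O move#7: -1:-1/1*
[1] X move#8: -1:+1/0*
[0] end (terminal -1, O#9); searched 8 to 8

PV length from [8]: 8 plies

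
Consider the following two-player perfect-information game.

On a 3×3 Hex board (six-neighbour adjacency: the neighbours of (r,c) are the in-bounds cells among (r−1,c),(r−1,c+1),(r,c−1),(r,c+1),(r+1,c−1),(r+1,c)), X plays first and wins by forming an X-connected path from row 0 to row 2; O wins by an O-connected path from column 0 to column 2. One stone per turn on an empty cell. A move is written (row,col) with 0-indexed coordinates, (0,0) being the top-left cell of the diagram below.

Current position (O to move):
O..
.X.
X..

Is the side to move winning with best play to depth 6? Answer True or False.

O winning at [O../.X./X..]: False

ply 1, O at O../.X./X.. | (0,1)=-1→OO./.X./X..*; (0,2)=-1→O.O/.X./X..; (1,0)=-1→O../OX./X..; (1,2)=-1→O../.XO/X..; (2,1)=-1→O../.X./XO.; (2,2)=-1→O../.X./X.O
ply 2, X at OO./.X./X.. | (0,2)=+1→OOX/.X./X..*; (1,0)=-1→OO./XX./X..; (1,2)=-1→OO./.XX/X..; (2,1)=-1→OO./.X./XX.; (2,2)=-1→OO./.X./X.X
ply 3: OOX/.X./X.. is terminal -1 (O); from O../.X./X.. depth 6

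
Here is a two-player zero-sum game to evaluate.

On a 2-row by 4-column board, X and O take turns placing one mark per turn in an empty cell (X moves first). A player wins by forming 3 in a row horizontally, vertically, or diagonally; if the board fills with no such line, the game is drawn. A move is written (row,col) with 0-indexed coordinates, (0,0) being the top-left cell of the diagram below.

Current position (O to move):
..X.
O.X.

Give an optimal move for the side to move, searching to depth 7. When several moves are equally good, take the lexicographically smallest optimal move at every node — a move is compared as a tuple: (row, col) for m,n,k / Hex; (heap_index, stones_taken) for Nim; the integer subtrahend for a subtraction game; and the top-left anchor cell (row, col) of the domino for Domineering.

O's best at [..X./O.X.]: (0,0)

ply 1, O at ..X./O.X. | (0,0)=+0→O.X./O.X.*; (0,1)=+0→.OX./O.X.; (0,3)=+0→..XO/O.X.; (1,1)=-1→..X./OOX.; (1,3)=-1→..X./O.XO
ply 2, X at O.X./O.X. | (0,1)=+0→OXX./O.X.*; (0,3)=+0→O.XX/O.X.; (1,1)=+0→O.X./OXX.; (1,3)=+0→O.X./O.XX
ply 3, O at OXX./O.X. | (0,3)=+0→OXXO/O.X.*; (1,1)=-1→OXX./OOX.; (1,3)=-1→OXX./O.XO
ply 4, X at OXXO/O.X. | (1,1)=+0→OXXO/OXX.*; (1,3)=+0→OXXO/O.XX
ply 5, O at OXXO/OXX. | (1,3)=+0→OXXO/OXXO*
ply 6: OXXO/OXXO is terminal +0 (X); from ..X./O.X. depth 7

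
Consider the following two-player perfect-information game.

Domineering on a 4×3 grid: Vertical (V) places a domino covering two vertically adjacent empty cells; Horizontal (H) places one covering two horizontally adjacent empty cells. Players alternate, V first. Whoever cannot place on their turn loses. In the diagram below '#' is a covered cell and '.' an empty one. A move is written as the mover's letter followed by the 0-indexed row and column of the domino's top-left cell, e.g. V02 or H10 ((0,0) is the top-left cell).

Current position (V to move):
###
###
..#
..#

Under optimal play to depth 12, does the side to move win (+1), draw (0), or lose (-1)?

ply 1, V at ###/###/..#/..# | V20=+1→###/###/#.#/#.#*; V21=+1→###/###/.##/.##
ply 2: ###/###/#.#/#.# is terminal -1 (H); from ###/###/..#/..# depth 12

value(###/###/..#/..#, V) = +1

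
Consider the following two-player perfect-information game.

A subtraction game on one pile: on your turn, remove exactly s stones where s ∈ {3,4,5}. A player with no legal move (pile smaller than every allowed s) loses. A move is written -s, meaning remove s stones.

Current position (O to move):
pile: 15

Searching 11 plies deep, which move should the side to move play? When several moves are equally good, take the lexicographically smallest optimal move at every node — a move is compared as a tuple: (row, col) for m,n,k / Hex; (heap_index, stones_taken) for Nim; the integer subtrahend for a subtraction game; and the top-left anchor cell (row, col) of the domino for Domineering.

p1 O@[15]: -3[12]-1 -4[11]-1 -5[10]+1*
p2 X@[10]: -3[7]-1* -4[6]-1 -5[5]-1
p3 O@[7]: -3[4]-1 -4[3]-1 -5[2]+1*
p4 X@[2] terminal -1; root [15] d11

O's best at [15]: -5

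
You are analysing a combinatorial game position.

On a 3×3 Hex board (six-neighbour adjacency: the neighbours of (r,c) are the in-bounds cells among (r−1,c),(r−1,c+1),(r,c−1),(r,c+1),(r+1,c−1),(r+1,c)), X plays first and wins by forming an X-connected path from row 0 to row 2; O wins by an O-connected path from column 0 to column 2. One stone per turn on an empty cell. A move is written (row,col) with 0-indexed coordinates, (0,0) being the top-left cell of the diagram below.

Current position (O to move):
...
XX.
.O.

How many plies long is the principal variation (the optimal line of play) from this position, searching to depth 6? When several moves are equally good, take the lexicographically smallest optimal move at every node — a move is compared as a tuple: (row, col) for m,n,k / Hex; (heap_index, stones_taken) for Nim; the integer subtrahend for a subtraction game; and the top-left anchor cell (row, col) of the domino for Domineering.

PV length from [.../XX./.O.]: 5 plies

ply 1, O at .../XX./.O. | (0,0)=-1→O../XX./.O.; (0,1)=-1→.O./XX./.O.; (0,2)=-1→..O/XX./.O.; (1,2)=-1→.../XXO/.O.; (2,0)=+1→.../XX./OO.*; (2,2)=-1→.../XX./.OO
ply 2, X at .../XX./OO. | (0,0)=-1→X../XX./OO.*; (0,1)=-1→.X./XX./OO.; (0,2)=-1→..X/XX./OO.; (1,2)=-1→.../XXX/OO.; (2,2)=-1→.../XX./OOX
ply 3, O at X../XX./OO. | (0,1)=+1→XO./XX./OO.*; (0,2)=+1→X.O/XX./OO.; (1,2)=+1→X../XXO/OO.; (2,2)=+1→X../XX./OOO
ply 4, X at XO./XX./OO. | (0,2)=-1→XOX/XX./OO.*; (1,2)=-1→XO./XXX/OO.; (2,2)=-1→XO./XX./OOX
ply 5, O at XOX/XX./OO. | (1,2)=+1→XOX/XXO/OO.*; (2,2)=+1→XOX/XX./OOO
ply 6: XOX/XXO/OO. is terminal -1 (X); from .../XX./.O. depth 6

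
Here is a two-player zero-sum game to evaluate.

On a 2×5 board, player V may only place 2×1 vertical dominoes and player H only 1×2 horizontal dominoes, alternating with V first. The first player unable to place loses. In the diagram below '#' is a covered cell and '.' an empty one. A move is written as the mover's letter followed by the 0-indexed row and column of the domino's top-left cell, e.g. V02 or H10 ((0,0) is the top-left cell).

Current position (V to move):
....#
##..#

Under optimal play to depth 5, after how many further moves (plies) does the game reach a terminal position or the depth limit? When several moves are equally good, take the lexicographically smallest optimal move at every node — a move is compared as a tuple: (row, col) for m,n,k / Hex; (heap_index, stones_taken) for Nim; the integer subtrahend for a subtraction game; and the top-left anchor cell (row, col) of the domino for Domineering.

PV length from [....#/##..#]: 3 plies

p1 V@[....#/##..#]: V02[..#.#/###.#]+1* V03[...##/##.##]-1
p2 H@[..#.#/###.#]: H00[###.#/###.#]-1*
p3 V@[###.#/###.#]: V03[#####/#####]+1*
p4 H@[#####/#####] terminal -1; root [....#/##..#] d5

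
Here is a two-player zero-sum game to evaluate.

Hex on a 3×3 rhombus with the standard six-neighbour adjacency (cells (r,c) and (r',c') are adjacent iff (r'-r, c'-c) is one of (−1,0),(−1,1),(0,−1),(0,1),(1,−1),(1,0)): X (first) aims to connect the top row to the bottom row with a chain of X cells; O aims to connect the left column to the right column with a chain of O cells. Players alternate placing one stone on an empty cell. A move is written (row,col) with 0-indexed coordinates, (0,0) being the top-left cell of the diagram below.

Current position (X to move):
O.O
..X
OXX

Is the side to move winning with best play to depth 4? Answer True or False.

X winning at [O.O/..X/OXX]: False

[O.O/..X/OXX] X move#1: (0,1):-1/OXO/..X/OXX*, (1,0):-1/O.O/X.X/OXX, (1,1):-1/O.O/.XX/OXX
[OXO/..X/OXX] O move#2: (1,0):-1/OXO/O.X/OXX, (1,1):+1/OXO/.OX/OXX*
[OXO/.OX/OXX] end (terminal -1, X#3); searched O.O/..X/OXX to 4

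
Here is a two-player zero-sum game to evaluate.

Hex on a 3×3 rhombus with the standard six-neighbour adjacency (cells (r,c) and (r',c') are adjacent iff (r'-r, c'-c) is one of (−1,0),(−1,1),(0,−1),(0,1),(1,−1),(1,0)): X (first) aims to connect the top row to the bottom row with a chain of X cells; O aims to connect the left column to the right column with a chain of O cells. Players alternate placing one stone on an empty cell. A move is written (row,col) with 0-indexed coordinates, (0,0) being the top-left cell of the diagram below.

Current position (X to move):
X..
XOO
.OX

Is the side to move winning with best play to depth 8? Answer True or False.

X winning at [X../XOO/.OX]: True

p1 X@[X../XOO/.OX]: (0,1)[XX./XOO/.OX]-1 (0,2)[X.X/XOO/.OX]-1 (2,0)[X../XOO/XOX]+1*
p2 O@[X../XOO/XOX] terminal -1; root [X../XOO/.OX] d8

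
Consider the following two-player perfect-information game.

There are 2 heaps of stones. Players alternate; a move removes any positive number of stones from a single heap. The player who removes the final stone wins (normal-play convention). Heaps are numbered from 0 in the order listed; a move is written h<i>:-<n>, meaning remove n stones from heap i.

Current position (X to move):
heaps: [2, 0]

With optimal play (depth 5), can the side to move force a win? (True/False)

X winning at [(2,0)]: True

[(2,0)] X move#1: h0:-1:-1/(1,0), h0:-2:+1/(0,0)*
[(0,0)] end (terminal -1, O#2); searched (2,0) to 5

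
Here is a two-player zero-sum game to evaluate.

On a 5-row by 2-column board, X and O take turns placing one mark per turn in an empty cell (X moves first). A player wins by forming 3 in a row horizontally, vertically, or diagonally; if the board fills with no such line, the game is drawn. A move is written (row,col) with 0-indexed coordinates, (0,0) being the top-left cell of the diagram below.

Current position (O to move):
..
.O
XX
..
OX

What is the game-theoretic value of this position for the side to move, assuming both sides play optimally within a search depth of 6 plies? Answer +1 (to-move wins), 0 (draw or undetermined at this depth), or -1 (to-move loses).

value(../.O/XX/../OX, O) = -1

ply 1, O at ../.O/XX/../OX | (0,0)=-1→O./.O/XX/../OX*; (0,1)=-1→.O/.O/XX/../OX; (1,0)=-1→../OO/XX/../OX; (3,0)=-1→../.O/XX/O./OX; (3,1)=-1→../.O/XX/.O/OX
ply 2, X at O./.O/XX/../OX | (0,1)=+0→OX/.O/XX/../OX; (1,0)=+1→O./XO/XX/../OX*; (3,0)=+1→O./.O/XX/X./OX; (3,1)=+1→O./.O/XX/.X/OX
ply 3, O at O./XO/XX/../OX | (0,1)=-1→OO/XO/XX/../OX*; (3,0)=-1→O./XO/XX/O./OX; (3,1)=-1→O./XO/XX/.O/OX
ply 4, X at OO/XO/XX/../OX | (3,0)=+1→OO/XO/XX/X./OX*; (3,1)=+1→OO/XO/XX/.X/OX
ply 5: OO/XO/XX/X./OX is terminal -1 (O); from ../.O/XX/../OX depth 6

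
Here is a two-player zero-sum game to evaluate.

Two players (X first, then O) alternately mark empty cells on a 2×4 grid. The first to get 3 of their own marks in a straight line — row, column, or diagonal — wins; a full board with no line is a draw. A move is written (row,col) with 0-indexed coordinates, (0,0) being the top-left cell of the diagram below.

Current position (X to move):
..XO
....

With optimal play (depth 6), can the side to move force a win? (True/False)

[..XO/....] X move#1: (0,0):+0/X.XO/....*, (0,1):+0/.XXO/...., (1,0):+0/..XO/X..., (1,1):+0/..XO/.X.., (1,2):+0/..XO/..X., (1,3):+0/..XO/...X
[X.XO/....] O move#2: (0,1):+0/XOXO/....*, (1,0):-1/X.XO/O..., (1,1):-1/X.XO/.O.., (1,2):-1/X.XO/..O., (1,3):-1/X.XO/...O
[XOXO/....] X move#3: (1,0):+0/XOXO/X...*, (1,1):+0/XOXO/.X.., (1,2):+0/XOXO/..X., (1,3):+0/XOXO/...X
[XOXO/X...] O move#4: (1,1):+0/XOXO/XO..*, (1,2):+0/XOXO/X.O., (1,3):+0/XOXO/X..O
[XOXO/XO..] X move#5: (1,2):+0/XOXO/XOX.*, (1,3):+0/XOXO/XO.X
[XOXO/XOX.] O move#6: (1,3):+0/XOXO/XOXO*
[XOXO/XOXO] end (terminal +0, X#7); searched ..XO/.... to 6

X winning at [..XO/....]: False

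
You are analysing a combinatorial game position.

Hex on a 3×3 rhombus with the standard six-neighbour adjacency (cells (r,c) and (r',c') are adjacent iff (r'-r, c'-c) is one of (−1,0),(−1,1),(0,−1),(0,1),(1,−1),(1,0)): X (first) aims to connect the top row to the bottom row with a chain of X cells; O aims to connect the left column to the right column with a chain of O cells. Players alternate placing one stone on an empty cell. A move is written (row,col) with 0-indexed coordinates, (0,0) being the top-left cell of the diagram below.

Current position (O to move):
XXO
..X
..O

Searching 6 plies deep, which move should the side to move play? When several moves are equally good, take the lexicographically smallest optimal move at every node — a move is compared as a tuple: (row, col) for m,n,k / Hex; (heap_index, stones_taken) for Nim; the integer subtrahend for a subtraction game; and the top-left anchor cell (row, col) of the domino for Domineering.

O's best at [XXO/..X/..O]: (1,1)

p1 O@[XXO/..X/..O]: (1,0)[XXO/O.X/..O]-1 (1,1)[XXO/.OX/..O]+1* (2,0)[XXO/..X/O.O]+1 (2,1)[XXO/..X/.OO]-1
p2 X@[XXO/.OX/..O]: (1,0)[XXO/XOX/..O]-1* (2,0)[XXO/.OX/X.O]-1 (2,1)[XXO/.OX/.XO]-1
p3 O@[XXO/XOX/..O]: (2,0)[XXO/XOX/O.O]+1* (2,1)[XXO/XOX/.OO]-1
p4 X@[XXO/XOX/O.O] terminal -1; root [XXO/..X/..O] d6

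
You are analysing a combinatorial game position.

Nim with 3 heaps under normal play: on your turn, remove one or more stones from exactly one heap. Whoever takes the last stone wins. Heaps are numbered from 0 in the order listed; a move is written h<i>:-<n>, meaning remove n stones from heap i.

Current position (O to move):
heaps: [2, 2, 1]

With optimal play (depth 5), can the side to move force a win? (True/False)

O winning at [(2,2,1)]: True

p1 O@[(2,2,1)]: h0:-1[(1,2,1)]-1 h0:-2[(0,2,1)]-1 h1:-1[(2,1,1)]-1 h1:-2[(2,0,1)]-1 h2:-1[(2,2,0)]+1*
p2 X@[(2,2,0)]: h0:-1[(1,2,0)]-1* h0:-2[(0,2,0)]-1 h1:-1[(2,1,0)]-1 h1:-2[(2,0,0)]-1
p3 O@[(1,2,0)]: h0:-1[(0,2,0)]-1 h1:-1[(1,1,0)]+1* h1:-2[(1,0,0)]-1
p4 X@[(1,1,0)]: h0:-1[(0,1,0)]-1* h1:-1[(1,0,0)]-1
p5 O@[(0,1,0)]: h1:-1[(0,0,0)]+1*
p6 X@[(0,0,0)] terminal -1; root [(2,2,1)] d5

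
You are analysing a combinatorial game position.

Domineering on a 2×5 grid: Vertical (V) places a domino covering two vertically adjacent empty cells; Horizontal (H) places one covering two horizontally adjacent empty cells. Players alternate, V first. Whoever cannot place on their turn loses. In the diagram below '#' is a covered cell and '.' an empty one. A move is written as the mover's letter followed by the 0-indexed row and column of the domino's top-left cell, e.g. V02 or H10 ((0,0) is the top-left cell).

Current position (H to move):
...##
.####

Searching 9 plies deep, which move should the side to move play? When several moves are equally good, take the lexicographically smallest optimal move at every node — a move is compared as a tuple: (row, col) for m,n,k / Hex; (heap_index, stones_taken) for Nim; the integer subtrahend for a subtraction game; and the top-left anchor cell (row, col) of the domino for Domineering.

H's best at [...##/.####]: H00

ply 1, H at ...##/.#### | H00=+1→##.##/.####*; H01=-1→.####/.####
ply 2: ##.##/.#### is terminal -1 (V); from ...##/.#### depth 9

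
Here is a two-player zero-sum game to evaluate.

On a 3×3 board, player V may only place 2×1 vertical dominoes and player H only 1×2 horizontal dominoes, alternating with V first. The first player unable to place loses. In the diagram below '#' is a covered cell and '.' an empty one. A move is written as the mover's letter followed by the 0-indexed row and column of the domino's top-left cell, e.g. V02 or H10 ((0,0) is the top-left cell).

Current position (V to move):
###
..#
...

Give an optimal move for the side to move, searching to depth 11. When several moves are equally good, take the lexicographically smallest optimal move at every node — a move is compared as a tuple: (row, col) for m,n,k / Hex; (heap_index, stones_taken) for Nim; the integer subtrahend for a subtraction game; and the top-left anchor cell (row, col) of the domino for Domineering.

V's best at [###/..#/...]: V11

p1 V@[###/..#/...]: V10[###/#.#/#..]-1 V11[###/.##/.#.]+1*
p2 H@[###/.##/.#.] terminal -1; root [###/..#/...] d11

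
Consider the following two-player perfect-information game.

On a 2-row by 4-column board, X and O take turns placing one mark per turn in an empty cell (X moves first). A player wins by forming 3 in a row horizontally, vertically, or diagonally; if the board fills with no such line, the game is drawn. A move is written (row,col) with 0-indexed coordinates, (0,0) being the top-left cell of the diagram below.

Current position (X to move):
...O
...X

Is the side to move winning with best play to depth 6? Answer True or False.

p1 X@[...O/...X]: (0,0)[X..O/...X]+0* (0,1)[.X.O/...X]+0 (0,2)[..XO/...X]+0 (1,0)[...O/X..X]+0 (1,1)[...O/.X.X]+0 (1,2)[...O/..XX]+0
p2 O@[X..O/...X]: (0,1)[XO.O/...X]+0* (0,2)[X.OO/...X]+0 (1,0)[X..O/O..X]+0 (1,1)[X..O/.O.X]+0 (1,2)[X..O/..OX]+0
p3 X@[XO.O/...X]: (0,2)[XOXO/...X]+0* (1,0)[XO.O/X..X]-1 (1,1)[XO.O/.X.X]-1 (1,2)[XO.O/..XX]-1
p4 O@[XOXO/...X]: (1,0)[XOXO/O..X]+0* (1,1)[XOXO/.O.X]+0 (1,2)[XOXO/..OX]+0
p5 X@[XOXO/O..X]: (1,1)[XOXO/OX.X]+0* (1,2)[XOXO/O.XX]+0
p6 O@[XOXO/OX.X]: (1,2)[XOXO/OXOX]+0*
p7 X@[XOXO/OXOX] terminal +0; root [...O/...X] d6

X winning at [...O/...X]: False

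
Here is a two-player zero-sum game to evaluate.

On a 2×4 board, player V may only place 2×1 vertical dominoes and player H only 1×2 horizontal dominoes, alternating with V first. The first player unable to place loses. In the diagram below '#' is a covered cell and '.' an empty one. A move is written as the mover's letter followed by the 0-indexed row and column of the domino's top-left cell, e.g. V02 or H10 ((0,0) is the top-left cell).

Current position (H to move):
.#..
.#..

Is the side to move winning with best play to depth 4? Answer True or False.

H winning at [.#../.#..]: True

ply 1, H at .#../.#.. | H02=+1→.###/.#..*; H12=+1→.#../.###
ply 2, V at .###/.#.. | V00=-1→####/##..*
ply 3, H at ####/##.. | H12=+1→####/####*
ply 4: ####/#### is terminal -1 (V); from .#../.#.. depth 4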